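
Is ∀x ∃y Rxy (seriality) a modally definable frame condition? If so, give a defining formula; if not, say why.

Definable; □r → ◇r defines it

Yes: it is seriality, defined by the D schema □r → ◇r.
Suppose □r→◇r is valid. At any x set V(r)=W. Then □r at x, so ◇r at x, so x has a successor.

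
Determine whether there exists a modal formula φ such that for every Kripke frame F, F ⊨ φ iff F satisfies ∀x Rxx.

Yes — defined by □r → r

This is a Sahlqvist condition; the T axiom □r → r defines it.
Suppose □r→r is valid. At any x set V(r)={w : Rxw}. Then □r holds at x, so r holds at x, i.e. Rxx.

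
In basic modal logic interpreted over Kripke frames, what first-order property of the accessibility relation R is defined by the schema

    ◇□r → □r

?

the Euclidean property: ∀x ∀y ∀z (Rxy ∧ Rxz → Ryz)

Equivalently (dual form): ◇r → □◇r.
Suppose ◇r→□◇r is valid. Take Rxy, Rxz and set V(r)={y}. Then ◇r at x, so □◇r at x, so ◇r at z, so some w with Rzw has r; w=y, i.e. Rzy. By symmetry of the argument, Ryz.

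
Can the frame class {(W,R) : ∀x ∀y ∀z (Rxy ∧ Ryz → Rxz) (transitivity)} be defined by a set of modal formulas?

Yes, by □q → □□q

The condition is transitivity. A defining modal formula is □q → □□q.
Suppose □q→□□q is valid. Take Rxy, Ryz and set V(q)={w : Rxw}. Then □q at x, so □□q at x, so □q at y, so q at z, i.e. Rxz.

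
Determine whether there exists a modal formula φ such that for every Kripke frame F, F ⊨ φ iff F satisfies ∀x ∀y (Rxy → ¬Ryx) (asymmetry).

Not modally definable

If a class were modally definable it would be closed under surjective bounded morphisms (Goldblatt–Thomason).
The 3-cycle (worlds w0,w1,w2 with w0→w1→w2→w0) is asymmetric. Mapping every world to a single reflexive point • is a surjective bounded morphism, and the reflexive point is not asymmetric (R•• but asymmetry requires ¬R••).
So the class is not modally definable.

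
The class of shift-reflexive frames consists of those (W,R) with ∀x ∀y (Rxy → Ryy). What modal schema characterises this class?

□(□s → s)

A defining formula is □(□s → s) (the T□ axiom).
Suppose □(□s→s) is valid. Take Rxy and set V(s)={w : Ryw}. Then at y, □s holds; since □(□s→s) at x, □s→s at y, so s at y, i.e. Ryy.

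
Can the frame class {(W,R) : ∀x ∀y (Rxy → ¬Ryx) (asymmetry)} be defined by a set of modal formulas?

If a class were modally definable it would be closed under surjective bounded morphisms (Goldblatt–Thomason).
The 3-cycle (worlds a,b,c with a→b→c→a) is asymmetric. Mapping every world to a single reflexive point • is a surjective bounded morphism, and the reflexive point is not asymmetric (R•• but asymmetry requires ¬R••).
Hence asymmetry is not modally definable.

No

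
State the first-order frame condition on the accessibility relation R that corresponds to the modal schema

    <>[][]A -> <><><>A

forall x forall y (xRy -> exists w (y R^2 w & x R^3 w))

This is a Sahlqvist (Geach-type) schema ◇^1□^2A → □^0◇^3A.
First-order correspondent: forall x forall y (xRy -> exists w (y R^2 w & x R^3 w)).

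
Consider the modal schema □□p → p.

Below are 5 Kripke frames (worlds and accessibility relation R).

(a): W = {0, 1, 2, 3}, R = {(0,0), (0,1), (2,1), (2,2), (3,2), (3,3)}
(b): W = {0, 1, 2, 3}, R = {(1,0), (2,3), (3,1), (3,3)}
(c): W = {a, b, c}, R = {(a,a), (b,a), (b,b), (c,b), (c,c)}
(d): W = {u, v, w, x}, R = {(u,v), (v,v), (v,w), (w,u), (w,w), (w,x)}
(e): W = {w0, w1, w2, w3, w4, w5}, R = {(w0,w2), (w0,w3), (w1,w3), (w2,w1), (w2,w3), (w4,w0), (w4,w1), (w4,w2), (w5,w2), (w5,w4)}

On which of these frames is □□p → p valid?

This is the axiom for a generalized confluence (Geach) condition; its first-order frame correspondent is ∀x ∃w (xR²w ∧ x = w).
(a): fails — at 1 but no w with 1R²w and 1=w.
(b): fails — at 0 but no w with 0R²w and 0=w.
(c): condition met.
(d): fails — at u but no t with uR²t and u=t.
(e): fails — at w0 but no w with w0R²w and w0=w.

(c)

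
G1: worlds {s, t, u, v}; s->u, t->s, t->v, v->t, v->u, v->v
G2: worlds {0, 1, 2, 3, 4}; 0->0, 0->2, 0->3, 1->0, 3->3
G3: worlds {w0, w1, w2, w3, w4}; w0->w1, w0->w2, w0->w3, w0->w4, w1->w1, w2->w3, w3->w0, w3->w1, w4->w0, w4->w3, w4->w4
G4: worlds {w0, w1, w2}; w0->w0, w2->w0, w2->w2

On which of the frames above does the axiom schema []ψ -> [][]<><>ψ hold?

G4

This is the axiom for a generalized confluence (Geach) condition; its first-order frame correspondent is forall x forall z (x R^2 z -> exists w (xRw & z R^2 w)).
G1: fails — tR²u but no w with tRw and uR²w.
G2: fails — 0R²2 but no w with 0Rw and 2R²w.
G3: fails — w2R²w1 but no w with w2Rw and w1R²w.
G4: condition met.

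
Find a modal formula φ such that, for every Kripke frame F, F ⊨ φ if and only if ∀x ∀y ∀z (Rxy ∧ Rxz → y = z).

A defining formula is ◇ψ → □ψ (the CD axiom).

◇ψ → □ψ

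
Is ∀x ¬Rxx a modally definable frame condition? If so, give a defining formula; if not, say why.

Any modally definable frame class is closed under surjective bounded morphisms.
The 2-cycle (worlds s,t with s→t→s) is irreflexive, and the map sending every world to a single reflexive point • is a surjective bounded morphism (forth: every edge maps to (•,•); back: every world has a successor). So any modal formula valid on the 2-cycle is also valid on the reflexive point, which is not irreflexive.
So the class is not modally definable.

No — not modally definable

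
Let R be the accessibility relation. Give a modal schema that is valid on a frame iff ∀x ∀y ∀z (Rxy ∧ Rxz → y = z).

A defining formula is ◇r → □r (the CD axiom).

◇r → □r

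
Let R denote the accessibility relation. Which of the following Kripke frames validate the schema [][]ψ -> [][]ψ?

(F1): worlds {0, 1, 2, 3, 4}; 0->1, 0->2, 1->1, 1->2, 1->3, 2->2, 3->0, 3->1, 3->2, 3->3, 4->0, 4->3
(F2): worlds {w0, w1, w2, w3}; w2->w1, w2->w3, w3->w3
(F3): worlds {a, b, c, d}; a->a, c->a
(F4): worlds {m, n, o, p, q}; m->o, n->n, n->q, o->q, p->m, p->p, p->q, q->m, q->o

(F1), (F2), (F3), (F4)

This is the axiom for a generalized confluence (Geach) condition; its first-order frame correspondent is forall x forall z (x R^2 z -> exists w (x R^2 w & z = w)).
(F1): satisfies the condition.
(F2): satisfies the condition.
(F3): satisfies the condition.
(F4): satisfies the condition.
Valid on: (F1), (F2), (F3), (F4).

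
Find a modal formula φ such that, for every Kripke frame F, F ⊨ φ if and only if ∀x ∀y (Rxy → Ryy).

□(□q → q)

The condition is shift-reflexivity. The T□ schema □(□q → q) defines it.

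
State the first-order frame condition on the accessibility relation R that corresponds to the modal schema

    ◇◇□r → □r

∀x ∀y ∀z ((xR²y ∧ xRz) → ∃w (yRw ∧ z = w))

This is a Sahlqvist (Geach-type) schema ◇^2□^1r → □^1◇^0r.
Minimal-valuation argument: fix x; take any y with xR^2y and any z with xR^1z. Set V(r) to the set of worlds R-reachable from y in exactly 1 step. Then □^1r holds at y, so the antecedent holds at x; validity forces ◇^0r at z, giving a w with zR^0w and yR^1w.
First-order correspondent: ∀x ∀y ∀z ((xR²y ∧ xRz) → ∃w (yRw ∧ z = w)).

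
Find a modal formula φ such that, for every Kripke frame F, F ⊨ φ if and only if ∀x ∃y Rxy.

□ψ → ◇ψ

A defining formula is □ψ → ◇ψ (the D axiom).
Suppose □ψ→◇ψ is valid. At any x set V(ψ)=W. Then □ψ at x, so ◇ψ at x, so x has a successor.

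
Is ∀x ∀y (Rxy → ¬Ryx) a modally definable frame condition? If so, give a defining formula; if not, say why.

Not modally definable

If a class were modally definable it would be closed under surjective bounded morphisms (Goldblatt–Thomason).
The 4-cycle (worlds a,b,c,d with a→b→c→d→a) is asymmetric. Mapping every world to a single reflexive point • is a surjective bounded morphism, and the reflexive point is not asymmetric (R•• but asymmetry requires ¬R••).
So no modal formula (or set of formulas) defines exactly the asymmetric frames.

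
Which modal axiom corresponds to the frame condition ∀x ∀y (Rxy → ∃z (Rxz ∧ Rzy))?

A defining formula is □□s → □s (the C4 axiom).

□□s → □s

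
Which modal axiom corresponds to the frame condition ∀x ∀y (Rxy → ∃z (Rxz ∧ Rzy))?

This is density; the standard corresponding axiom is C4: □□s → □s.
Suppose □□s→□s is valid. Take Rxy and set V(s)={w : xR²w}. Then □□s at x, so □s at x, so s at y, i.e. ∃z(Rxz∧Rzy).

□□s → □s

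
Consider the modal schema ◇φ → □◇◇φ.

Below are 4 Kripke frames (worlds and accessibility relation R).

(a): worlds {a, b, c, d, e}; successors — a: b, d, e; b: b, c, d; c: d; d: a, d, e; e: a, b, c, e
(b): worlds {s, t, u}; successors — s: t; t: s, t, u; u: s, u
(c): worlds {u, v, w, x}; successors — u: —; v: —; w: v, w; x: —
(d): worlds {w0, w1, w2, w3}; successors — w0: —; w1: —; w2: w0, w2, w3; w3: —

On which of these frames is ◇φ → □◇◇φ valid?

(b)

Frame correspondent (Sahlqvist): ∀x ∀y ∀z ((xRy ∧ xRz) → ∃w (y = w ∧ zR²w)) — i.e. a generalized confluence (Geach) condition.
(a): fails — bRb, bRc but no w with b=w and cR²w.
(b): ✓.
(c): fails — wRv, wRv but no t with v=t and vR²t.
(d): fails — w2Rw0, w2Rw0 but no w with w0=w and w0R²w.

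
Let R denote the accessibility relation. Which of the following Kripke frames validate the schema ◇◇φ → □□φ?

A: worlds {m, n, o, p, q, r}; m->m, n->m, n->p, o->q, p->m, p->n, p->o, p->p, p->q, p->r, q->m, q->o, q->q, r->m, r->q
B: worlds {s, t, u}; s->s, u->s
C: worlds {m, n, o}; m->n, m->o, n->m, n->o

B

The schema corresponds to a generalized confluence (Geach) condition: ∀x ∀y ∀z ((xR²y ∧ xR²z) → ∃w (y = w ∧ z = w)).
A: fails — nR²m, nR²n but m ≠ n.
B: holds.
C: fails — mR²m, mR²o but m ≠ o.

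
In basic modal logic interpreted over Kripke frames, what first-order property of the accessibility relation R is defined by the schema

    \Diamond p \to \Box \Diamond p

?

Suppose ◇p→□◇p is valid. Take Rxy, Rxz and set V(p)={y}. Then ◇p at x, so □◇p at x, so ◇p at z, so some w with Rzw has p; w=y, i.e. Rzy. By symmetry of the argument, Ryz.

The Euclidean property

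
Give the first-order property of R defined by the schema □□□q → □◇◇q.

This is a Sahlqvist (Geach-type) schema ◇^0□^3q → □^1◇^2q.
First-order correspondent: ∀x ∀z (xRz → ∃w (xR³w ∧ zR²w)).

∀x ∀z (xRz → ∃w (xR³w ∧ zR²w))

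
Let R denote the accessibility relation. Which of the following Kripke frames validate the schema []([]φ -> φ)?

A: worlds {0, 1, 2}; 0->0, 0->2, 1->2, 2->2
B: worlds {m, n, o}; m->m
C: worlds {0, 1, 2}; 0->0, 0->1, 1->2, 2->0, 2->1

A, B

The schema corresponds to shift-reflexivity: forall x forall y (Rxy -> Ryy).
A: holds.
B: holds.
C: fails — R12 but not R22.
Valid on: A, B.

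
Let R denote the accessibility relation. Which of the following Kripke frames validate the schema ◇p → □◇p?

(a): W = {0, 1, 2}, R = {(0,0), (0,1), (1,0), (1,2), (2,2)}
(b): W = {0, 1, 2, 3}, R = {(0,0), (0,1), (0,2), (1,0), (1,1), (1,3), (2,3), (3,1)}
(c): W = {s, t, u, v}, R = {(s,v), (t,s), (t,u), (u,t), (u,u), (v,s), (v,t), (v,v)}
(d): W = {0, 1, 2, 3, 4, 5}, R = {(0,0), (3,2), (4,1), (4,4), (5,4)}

Frame correspondent (Sahlqvist): ∀x ∀y ∀z (Rxy ∧ Rxz → Ryz) — i.e. the Euclidean property.
(a): fails — R01 and R01 but not R11.
(b): fails — R02 and R00 but not R20.
(c): fails — Rts and Rts but not Rss.
(d): fails — R32 and R32 but not R22.

none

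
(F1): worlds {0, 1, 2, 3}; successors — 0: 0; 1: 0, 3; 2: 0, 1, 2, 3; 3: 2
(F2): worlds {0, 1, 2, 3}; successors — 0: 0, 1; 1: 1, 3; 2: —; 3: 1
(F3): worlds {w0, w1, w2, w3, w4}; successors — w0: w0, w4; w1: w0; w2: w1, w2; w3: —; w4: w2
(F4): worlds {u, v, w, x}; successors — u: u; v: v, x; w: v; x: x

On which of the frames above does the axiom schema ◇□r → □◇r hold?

(F2), (F4)

Frame correspondent (Sahlqvist): ∀x ∀y ∀z (Rxy ∧ Rxz → ∃w (Ryw ∧ Rzw)) — i.e. convergence.
(F1): fails — R10 and R13 but 0 and 3 have no common successor.
(F2): condition met.
(F3): fails — Rw0w4 and Rw0w0 but w4 and w0 have no common successor.
(F4): condition met.
Valid on: (F2), (F4).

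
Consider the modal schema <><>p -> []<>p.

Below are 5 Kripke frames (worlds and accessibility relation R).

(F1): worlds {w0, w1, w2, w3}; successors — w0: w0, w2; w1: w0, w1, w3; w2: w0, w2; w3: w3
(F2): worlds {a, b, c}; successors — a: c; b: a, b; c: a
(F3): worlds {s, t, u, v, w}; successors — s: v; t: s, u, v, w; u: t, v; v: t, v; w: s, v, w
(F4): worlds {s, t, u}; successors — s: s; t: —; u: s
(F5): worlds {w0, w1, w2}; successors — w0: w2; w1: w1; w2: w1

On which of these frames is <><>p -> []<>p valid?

(F4), (F5)

The schema corresponds to a generalized confluence (Geach) condition: forall x forall y forall z ((x R^2 y & xRz) -> exists w (y = w & zRw)).
(F1): fails — w1R²w0, w1Rw3 but no w with w0=w and w3Rw.
(F2): fails — bR²a, bRa but no w with a=w and aRw.
(F3): fails — tR²s, tRs but no w* with s=w* and sRw*.
(F4): condition met.
(F5): condition met.
Valid on: (F4), (F5).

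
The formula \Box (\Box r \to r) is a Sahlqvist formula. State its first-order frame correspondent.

shift-reflexivity

Suppose □(□r→r) is valid. Take Rxy and set V(r)={w : Ryw}. Then at y, □r holds; since □(□r→r) at x, □r→r at y, so r at y, i.e. Ryy.
Conversely, any frame satisfying \forall x \forall y (Rxy \to Ryy) validates the schema.
So the correspondent is shift-reflexivity.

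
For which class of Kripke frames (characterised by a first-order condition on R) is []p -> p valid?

Suppose □p→p is valid. At any x set V(p)={w : Rxw}. Then □p holds at x, so p holds at x, i.e. Rxx.

reflexivity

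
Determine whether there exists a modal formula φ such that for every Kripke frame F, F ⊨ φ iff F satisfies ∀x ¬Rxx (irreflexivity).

No

Any modally definable frame class is closed under surjective bounded morphisms.
The 5-cycle (worlds a,b,c,d,e with a→b→c→d→e→a) is irreflexive, and the map sending every world to a single reflexive point • is a surjective bounded morphism (forth: every edge maps to (•,•); back: every world has a successor). So any modal formula valid on the 5-cycle is also valid on the reflexive point, which is not irreflexive.
Hence irreflexivity is not modally definable.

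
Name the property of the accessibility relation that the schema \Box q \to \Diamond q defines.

seriality

This schema is the D axiom.
Its frame correspondent is seriality — \forall x \exists y Rxy.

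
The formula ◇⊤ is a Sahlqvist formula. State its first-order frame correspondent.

◇⊤ holds at w iff w has a successor, so frame-validity of ◇⊤ is exactly seriality. Equivalently via □q → ◇q:
Suppose □q→◇q is valid. At any x set V(q)=W. Then □q at x, so ◇q at x, so x has a successor.

seriality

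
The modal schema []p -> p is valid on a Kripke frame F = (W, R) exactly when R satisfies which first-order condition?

reflexivity: forall x Rxx

Suppose □p→p is valid. At any x set V(p)={w : Rxw}. Then □p holds at x, so p holds at x, i.e. Rxx.
The converse is a direct semantic check.
So the correspondent is reflexivity.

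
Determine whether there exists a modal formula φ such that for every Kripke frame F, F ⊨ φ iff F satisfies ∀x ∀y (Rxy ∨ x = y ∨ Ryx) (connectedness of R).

No

Modal frame validity is preserved under disjoint unions.
Take 4 disjoint single-world reflexive frames: each is trivially connected, but their disjoint union has 4 worlds with no edge between distinct components, so it is not connected.
So the class is not modally definable.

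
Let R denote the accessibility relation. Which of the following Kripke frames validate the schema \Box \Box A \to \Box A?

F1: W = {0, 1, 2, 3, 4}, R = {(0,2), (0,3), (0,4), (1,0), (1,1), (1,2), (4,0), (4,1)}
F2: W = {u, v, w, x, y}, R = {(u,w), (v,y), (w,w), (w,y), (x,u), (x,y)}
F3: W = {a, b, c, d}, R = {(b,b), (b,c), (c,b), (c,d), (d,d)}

The schema corresponds to density: \forall x \forall y (Rxy \to \exists z (Rxz \wedge Rzy)).
F1: fails — R02 but no z with R0z and Rz2.
F2: fails — Rxu but no z with Rxz and Rzu.
F3: condition met.
Valid on: F3.

F3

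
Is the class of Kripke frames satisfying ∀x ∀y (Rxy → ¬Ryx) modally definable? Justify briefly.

Modal frame validity is preserved under surjective bounded morphisms.
The 4-cycle (worlds w0,w1,w2,w3 with w0→w1→w2→w3→w0) is asymmetric. Mapping every world to a single reflexive point • is a surjective bounded morphism, and the reflexive point is not asymmetric (R•• but asymmetry requires ¬R••).
So the class is not modally definable.

No — not modally definable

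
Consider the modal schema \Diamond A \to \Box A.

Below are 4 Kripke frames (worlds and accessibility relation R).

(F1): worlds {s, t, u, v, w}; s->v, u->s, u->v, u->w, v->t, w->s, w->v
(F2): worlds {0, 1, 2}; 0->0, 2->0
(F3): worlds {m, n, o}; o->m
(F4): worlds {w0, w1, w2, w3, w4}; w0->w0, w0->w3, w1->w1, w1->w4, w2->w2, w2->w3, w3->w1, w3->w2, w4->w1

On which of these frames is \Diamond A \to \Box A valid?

(F2), (F3)

This is the axiom for partial functionality; its first-order frame correspondent is \forall x \forall y \forall z (Rxy \wedge Rxz \to y = z).
(F1): fails — u sees both s and v.
(F2): holds.
(F3): holds.
(F4): fails — w0 sees both w0 and w3.
Valid on: (F2), (F3).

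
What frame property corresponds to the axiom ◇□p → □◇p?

convergence: ∀x ∀y ∀z (Rxy ∧ Rxz → ∃w (Ryw ∧ Rzw))

Suppose ◇□p→□◇p is valid. Take Rxy, Rxz and set V(p)={w : Ryw}. Then □p at y so ◇□p at x, so □◇p at x, so ◇p at z, giving w with Rzw and Ryw.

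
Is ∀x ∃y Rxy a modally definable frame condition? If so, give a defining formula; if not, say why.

Yes, by □p → ◇p

This is a Sahlqvist condition; the D axiom □p → ◇p defines it.
Suppose □p→◇p is valid. At any x set V(p)=W. Then □p at x, so ◇p at x, so x has a successor.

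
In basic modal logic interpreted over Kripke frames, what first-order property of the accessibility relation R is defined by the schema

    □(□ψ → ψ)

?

This schema is the T□ axiom.
Its frame correspondent is shift-reflexivity — ∀x ∀y (Rxy → Ryy).

shift-reflexivity: ∀x ∀y (Rxy → Ryy)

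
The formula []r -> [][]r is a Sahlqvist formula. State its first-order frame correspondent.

Suppose □r→□□r is valid. Take Rxy, Ryz and set V(r)={w : Rxw}. Then □r at x, so □□r at x, so □r at y, so r at z, i.e. Rxz.
The converse is a direct semantic check.
Frame condition: forall x forall y forall z (Rxy & Ryz -> Rxz).

transitivity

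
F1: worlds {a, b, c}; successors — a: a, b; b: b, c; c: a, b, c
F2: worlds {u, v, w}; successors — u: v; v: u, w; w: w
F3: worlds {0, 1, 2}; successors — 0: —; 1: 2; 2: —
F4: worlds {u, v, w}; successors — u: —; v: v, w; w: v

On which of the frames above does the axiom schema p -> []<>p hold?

F4

The schema corresponds to symmetry: forall x forall y (Rxy -> Ryx).
F1: fails — Rab but not Rba.
F2: fails — Rvw but not Rwv.
F3: fails — R12 but not R21.
F4: condition met.
Valid on: F4.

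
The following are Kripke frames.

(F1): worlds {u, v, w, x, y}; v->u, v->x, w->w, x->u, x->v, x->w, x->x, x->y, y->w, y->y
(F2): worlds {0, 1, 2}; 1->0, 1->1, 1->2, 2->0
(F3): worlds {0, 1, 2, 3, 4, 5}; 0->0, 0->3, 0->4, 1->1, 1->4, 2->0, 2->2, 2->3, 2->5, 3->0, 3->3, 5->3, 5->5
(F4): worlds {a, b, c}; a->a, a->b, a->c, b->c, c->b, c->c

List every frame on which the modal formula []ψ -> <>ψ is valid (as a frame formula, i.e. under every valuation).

(F4)

Frame correspondent (Sahlqvist): forall x exists y Rxy — i.e. seriality.
(F1): fails — world u has no successor.
(F2): fails — world 0 has no successor.
(F3): fails — world 4 has no successor.
(F4): ✓.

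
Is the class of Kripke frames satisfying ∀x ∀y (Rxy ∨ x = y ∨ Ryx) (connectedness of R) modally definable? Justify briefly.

Any modally definable frame class is closed under disjoint unions.
Take 2 disjoint single-world reflexive frames: each is trivially connected, but their disjoint union has 2 worlds with no edge between distinct components, so it is not connected.
So no modal formula (or set of formulas) defines exactly the connected frames.

Not modally definable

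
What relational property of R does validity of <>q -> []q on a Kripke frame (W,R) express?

partial functionality: forall x forall y forall z (Rxy & Rxz -> y = z)

Suppose ◇q→□q is valid. Take Rxy, Rxz and set V(q)={y}. Then ◇q at x, so □q at x, so q at z, i.e. z=y.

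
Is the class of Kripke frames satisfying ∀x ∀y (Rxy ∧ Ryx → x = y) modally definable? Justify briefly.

No — not modally definable

If a class were modally definable it would be closed under surjective bounded morphisms (Goldblatt–Thomason).
The 4-cycle (worlds a,b,c,d with a→b→c→d→a) is antisymmetric. Sending even-indexed worlds to s and odd-indexed worlds to t is a surjective bounded morphism onto the two-world frame with s↔t, which is not antisymmetric.
So no modal formula (or set of formulas) defines exactly the antisymmetric frames.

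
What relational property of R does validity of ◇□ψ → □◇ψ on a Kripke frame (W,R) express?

Convergence

This is the .2 axiom.
Its frame correspondent is convergence — ∀x ∀y ∀z (Rxy ∧ Rxz → ∃w (Ryw ∧ Rzw)).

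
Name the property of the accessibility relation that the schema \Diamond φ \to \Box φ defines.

This schema is the CD axiom.
It corresponds to partial functionality: \forall x \forall y \forall z (Rxy \wedge Rxz \to y = z).

partial functionality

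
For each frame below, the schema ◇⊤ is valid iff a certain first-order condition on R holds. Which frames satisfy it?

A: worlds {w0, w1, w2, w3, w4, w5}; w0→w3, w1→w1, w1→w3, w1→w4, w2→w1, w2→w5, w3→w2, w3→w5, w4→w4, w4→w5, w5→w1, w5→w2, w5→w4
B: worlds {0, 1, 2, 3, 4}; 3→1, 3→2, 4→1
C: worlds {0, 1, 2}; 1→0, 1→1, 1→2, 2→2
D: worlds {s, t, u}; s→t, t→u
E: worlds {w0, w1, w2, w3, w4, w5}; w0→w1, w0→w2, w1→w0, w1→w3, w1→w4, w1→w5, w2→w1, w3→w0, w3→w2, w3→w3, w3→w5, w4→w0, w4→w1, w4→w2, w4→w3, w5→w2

The schema corresponds to seriality: ∀x ∃y Rxy.
A: holds.
B: fails — world 0 has no successor.
C: fails — world 0 has no successor.
D: fails — world u has no successor.
E: holds.
Valid on: A, E.

A, E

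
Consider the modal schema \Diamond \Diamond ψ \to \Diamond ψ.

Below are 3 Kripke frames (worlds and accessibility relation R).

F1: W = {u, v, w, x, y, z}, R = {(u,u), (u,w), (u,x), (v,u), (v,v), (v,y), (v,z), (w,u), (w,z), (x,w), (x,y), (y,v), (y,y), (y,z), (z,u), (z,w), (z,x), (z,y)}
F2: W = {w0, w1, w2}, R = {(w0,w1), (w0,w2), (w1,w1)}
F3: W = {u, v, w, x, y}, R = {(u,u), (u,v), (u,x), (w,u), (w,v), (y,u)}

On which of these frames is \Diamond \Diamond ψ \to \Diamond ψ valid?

This is the axiom for transitivity; its first-order frame correspondent is \forall x \forall y \forall z (Rxy \wedge Ryz \to Rxz).
F1: fails — Rxw and Rwu but not Rxu.
F2: ✓.
F3: fails — Rwu and Rux but not Rwx.
Valid on: F2.

F2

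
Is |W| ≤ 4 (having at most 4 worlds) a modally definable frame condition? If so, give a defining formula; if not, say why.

No

If a class were modally definable it would be closed under disjoint unions (Goldblatt–Thomason).
Any modal formula valid on each of 5 disjoint one-world frames is valid on their disjoint union (validity is preserved under disjoint unions). Each one-world frame has |W|=1≤4, but the union has |W|=5.
So no modal formula (or set of formulas) defines exactly the |W|≤4 frames.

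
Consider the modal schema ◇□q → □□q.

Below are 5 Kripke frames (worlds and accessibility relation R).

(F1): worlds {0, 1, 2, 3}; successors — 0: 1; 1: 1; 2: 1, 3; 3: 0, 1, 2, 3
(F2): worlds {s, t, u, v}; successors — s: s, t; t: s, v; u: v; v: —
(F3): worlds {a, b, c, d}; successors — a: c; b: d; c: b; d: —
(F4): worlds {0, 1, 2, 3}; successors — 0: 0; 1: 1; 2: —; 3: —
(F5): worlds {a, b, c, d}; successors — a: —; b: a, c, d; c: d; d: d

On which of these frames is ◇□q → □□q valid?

Frame correspondent (Sahlqvist): ∀x ∀y ∀z ((xRy ∧ xR²z) → ∃w (yRw ∧ z = w)) — i.e. a generalized confluence (Geach) condition.
(F1): fails — 2R1, 2R²0 but no w with 1Rw and 0=w.
(F2): fails — sRs, sR²v but no w with sRw and v=w.
(F3): ✓.
(F4): ✓.
(F5): fails — bRa, bR²d but no w with aRw and d=w.

(F3), (F4)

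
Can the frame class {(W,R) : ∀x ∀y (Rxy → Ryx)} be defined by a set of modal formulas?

This is a Sahlqvist condition; the B axiom q → □◇q defines it.
Suppose q→□◇q is valid. Take Rxy and set V(q)={x}. Then q at x, so □◇q at x, so ◇q at y, so some z with Ryz has q; z=x, i.e. Ryx.

Yes — defined by q → □◇q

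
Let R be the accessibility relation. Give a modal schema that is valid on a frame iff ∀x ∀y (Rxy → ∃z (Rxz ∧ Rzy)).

A defining formula is □□p → □p (the C4 axiom).
Suppose □□p→□p is valid. Take Rxy and set V(p)={w : xR²w}. Then □□p at x, so □p at x, so p at y, i.e. ∃z(Rxz∧Rzy).

□□p → □p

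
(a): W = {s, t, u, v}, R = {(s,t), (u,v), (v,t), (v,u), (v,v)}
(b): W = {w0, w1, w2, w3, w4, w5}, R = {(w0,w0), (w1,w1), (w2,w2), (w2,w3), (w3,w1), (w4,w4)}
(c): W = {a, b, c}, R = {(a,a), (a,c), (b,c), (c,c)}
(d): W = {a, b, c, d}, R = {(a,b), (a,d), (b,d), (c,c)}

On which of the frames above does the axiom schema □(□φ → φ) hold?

(c)

Frame correspondent (Sahlqvist): ∀x ∀y (Rxy → Ryy) — i.e. shift-reflexivity.
(a): fails — Rvt but not Rtt.
(b): fails — Rw2w3 but not Rw3w3.
(c): satisfies the condition.
(d): fails — Rad but not Rdd.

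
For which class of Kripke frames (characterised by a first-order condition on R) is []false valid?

Emptiness of R

□⊥ is valid iff no world has any successor (otherwise □⊥ fails at any world with one).
Conversely, any frame satisfying forall x forall y ~Rxy validates the schema.
So the correspondent is emptiness of R.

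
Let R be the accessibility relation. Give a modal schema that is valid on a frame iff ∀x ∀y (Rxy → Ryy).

The condition is shift-reflexivity. The T□ schema □(□ψ → ψ) defines it.

□(□ψ → ψ)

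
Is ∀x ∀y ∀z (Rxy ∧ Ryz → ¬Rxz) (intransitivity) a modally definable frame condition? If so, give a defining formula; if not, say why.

Any modally definable frame class is closed under surjective bounded morphisms.
The 5-cycle (worlds a,b,c,d,e with a→b→c→d→e→a) is intransitive. Mapping every world to a single reflexive point • is a surjective bounded morphism; the reflexive point is not intransitive (R••∧R•• but R••).
So no modal formula (or set of formulas) defines exactly the intransitive frames.

No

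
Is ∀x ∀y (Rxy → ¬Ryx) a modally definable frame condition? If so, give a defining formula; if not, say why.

If a class were modally definable it would be closed under surjective bounded morphisms (Goldblatt–Thomason).
The 4-cycle (worlds s,t,u,v with s→t→u→v→s) is asymmetric. Mapping every world to a single reflexive point • is a surjective bounded morphism, and the reflexive point is not asymmetric (R•• but asymmetry requires ¬R••).
So the class is not modally definable.

No — not modally definable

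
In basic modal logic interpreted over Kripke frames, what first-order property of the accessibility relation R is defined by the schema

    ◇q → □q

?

partial functionality

This is the CD axiom.
Its frame correspondent is partial functionality — ∀x ∀y ∀z (Rxy ∧ Rxz → y = z).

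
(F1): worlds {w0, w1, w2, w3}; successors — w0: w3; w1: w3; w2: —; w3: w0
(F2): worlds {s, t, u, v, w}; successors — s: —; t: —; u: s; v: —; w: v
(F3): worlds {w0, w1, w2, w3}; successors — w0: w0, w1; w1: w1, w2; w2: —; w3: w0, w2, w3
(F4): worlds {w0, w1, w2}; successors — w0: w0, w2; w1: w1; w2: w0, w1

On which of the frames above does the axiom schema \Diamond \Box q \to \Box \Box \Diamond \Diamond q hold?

The schema corresponds to a generalized confluence (Geach) condition: \forall x \forall y \forall z ((xRy \wedge x R^2 z) \to \exists w (yRw \wedge z R^2 w)).
(F1): condition met.
(F2): condition met.
(F3): fails — w0Rw0, w0R²w2 but no w with w0Rw and w2R²w.
(F4): fails — w0Rw0, w0R²w1 but no w with w0Rw and w1R²w.

(F1), (F2)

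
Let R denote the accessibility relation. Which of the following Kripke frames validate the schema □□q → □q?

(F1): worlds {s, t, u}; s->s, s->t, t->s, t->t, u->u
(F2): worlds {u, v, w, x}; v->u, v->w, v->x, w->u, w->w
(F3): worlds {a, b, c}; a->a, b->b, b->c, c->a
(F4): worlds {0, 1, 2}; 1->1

Frame correspondent (Sahlqvist): ∀x ∀y (Rxy → ∃z (Rxz ∧ Rzy)) — i.e. density.
(F1): ✓.
(F2): fails — Rvx but no z with Rvz and Rzx.
(F3): ✓.
(F4): ✓.

(F1), (F3), (F4)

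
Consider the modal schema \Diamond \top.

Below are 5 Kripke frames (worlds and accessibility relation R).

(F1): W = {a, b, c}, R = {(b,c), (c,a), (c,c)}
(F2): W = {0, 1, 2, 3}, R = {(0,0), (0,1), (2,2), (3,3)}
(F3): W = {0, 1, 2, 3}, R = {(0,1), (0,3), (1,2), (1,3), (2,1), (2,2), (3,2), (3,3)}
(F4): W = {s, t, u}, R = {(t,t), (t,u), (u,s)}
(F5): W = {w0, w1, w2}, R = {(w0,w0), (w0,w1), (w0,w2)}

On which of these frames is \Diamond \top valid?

(F3)

This is the axiom for seriality; its first-order frame correspondent is \forall x \exists y Rxy.
(F1): fails — world a has no successor.
(F2): fails — world 1 has no successor.
(F3): holds.
(F4): fails — world s has no successor.
(F5): fails — world w1 has no successor.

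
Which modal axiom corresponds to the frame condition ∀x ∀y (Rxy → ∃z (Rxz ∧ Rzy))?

□□ψ → □ψ

The condition is density. The C4 schema □□ψ → □ψ defines it.
Suppose □□ψ→□ψ is valid. Take Rxy and set V(ψ)={w : xR²w}. Then □□ψ at x, so □ψ at x, so ψ at y, i.e. ∃z(Rxz∧Rzy).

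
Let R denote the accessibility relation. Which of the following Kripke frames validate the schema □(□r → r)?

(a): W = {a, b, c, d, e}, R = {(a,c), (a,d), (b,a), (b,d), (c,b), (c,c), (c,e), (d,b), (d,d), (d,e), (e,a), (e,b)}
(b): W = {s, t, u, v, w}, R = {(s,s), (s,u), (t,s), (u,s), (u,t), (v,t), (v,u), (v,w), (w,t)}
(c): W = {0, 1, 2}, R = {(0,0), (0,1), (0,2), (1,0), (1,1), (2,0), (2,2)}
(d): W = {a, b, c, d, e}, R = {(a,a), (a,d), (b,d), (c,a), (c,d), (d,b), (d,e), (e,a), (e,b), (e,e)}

(c)

This is the axiom for shift-reflexivity; its first-order frame correspondent is ∀x ∀y (Rxy → Ryy).
(a): fails — Rde but not Ree.
(b): fails — Rwt but not Rtt.
(c): ✓.
(d): fails — Reb but not Rbb.
Valid on: (c).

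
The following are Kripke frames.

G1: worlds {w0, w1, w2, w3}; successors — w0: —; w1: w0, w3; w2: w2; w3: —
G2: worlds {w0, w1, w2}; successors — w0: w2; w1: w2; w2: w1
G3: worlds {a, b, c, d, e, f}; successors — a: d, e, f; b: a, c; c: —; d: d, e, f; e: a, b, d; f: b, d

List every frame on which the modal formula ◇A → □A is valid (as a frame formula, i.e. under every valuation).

G2

This is the axiom for partial functionality; its first-order frame correspondent is ∀x ∀y ∀z (Rxy ∧ Rxz → y = z).
G1: fails — w1 sees both w0 and w3.
G2: condition met.
G3: fails — a sees both d and e.
Valid on: G2.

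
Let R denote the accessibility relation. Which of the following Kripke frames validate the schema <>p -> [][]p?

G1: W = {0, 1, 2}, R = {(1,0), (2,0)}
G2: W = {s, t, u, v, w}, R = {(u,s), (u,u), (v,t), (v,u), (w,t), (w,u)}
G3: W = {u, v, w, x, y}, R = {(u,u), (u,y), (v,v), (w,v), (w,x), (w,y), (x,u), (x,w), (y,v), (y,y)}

G1

Frame correspondent (Sahlqvist): forall x forall y forall z ((xRy & x R^2 z) -> exists w (y = w & z = w)) — i.e. a generalized confluence (Geach) condition.
G1: condition met.
G2: fails — uRs, uR²u but s ≠ u.
G3: fails — uRu, uR²v but u ≠ v.
Valid on: G1.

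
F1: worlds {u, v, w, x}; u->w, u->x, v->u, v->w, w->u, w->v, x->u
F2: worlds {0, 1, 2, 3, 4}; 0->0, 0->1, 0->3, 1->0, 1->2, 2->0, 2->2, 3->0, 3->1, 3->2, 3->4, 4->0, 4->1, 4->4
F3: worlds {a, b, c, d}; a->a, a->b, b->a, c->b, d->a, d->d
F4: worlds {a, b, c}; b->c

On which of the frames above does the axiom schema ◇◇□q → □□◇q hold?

Frame correspondent (Sahlqvist): ∀x ∀y ∀z ((xR²y ∧ xR²z) → ∃w (yRw ∧ zRw)) — i.e. a generalized confluence (Geach) condition.
F1: fails — vR²u, vR²w but no t with uRt and wRt.
F2: condition met.
F3: condition met.
F4: condition met.

F2, F3, F4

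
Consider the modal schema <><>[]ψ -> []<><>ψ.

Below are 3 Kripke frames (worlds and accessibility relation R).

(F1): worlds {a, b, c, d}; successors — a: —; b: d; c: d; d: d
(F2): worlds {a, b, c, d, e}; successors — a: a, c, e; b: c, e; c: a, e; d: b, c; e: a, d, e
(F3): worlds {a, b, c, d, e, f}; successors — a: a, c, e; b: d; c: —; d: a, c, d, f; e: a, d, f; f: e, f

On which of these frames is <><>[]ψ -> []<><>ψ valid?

Frame correspondent (Sahlqvist): forall x forall y forall z ((x R^2 y & xRz) -> exists w (yRw & z R^2 w)) — i.e. a generalized confluence (Geach) condition.
(F1): ✓.
(F2): ✓.
(F3): fails — aR²a, aRc but no w with aRw and cR²w.

(F1), (F2)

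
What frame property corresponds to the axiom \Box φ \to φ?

Reflexivity

This schema is the T axiom.
Its frame correspondent is reflexivity — \forall x Rxx.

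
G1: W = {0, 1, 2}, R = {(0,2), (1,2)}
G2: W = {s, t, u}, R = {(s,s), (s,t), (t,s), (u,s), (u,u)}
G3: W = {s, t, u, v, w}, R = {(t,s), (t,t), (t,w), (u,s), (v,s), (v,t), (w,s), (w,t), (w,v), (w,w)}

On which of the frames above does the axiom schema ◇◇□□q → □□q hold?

G1

The schema corresponds to a generalized confluence (Geach) condition: ∀x ∀y ∀z ((xR²y ∧ xR²z) → ∃w (yR²w ∧ z = w)).
G1: satisfies the condition.
G2: fails — uR²s, uR²u but no w with sR²w and u=w.
G3: fails — tR²s, tR²s but no w* with sR²w* and s=w*.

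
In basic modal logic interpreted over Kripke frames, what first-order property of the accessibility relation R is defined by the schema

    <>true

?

seriality: forall x exists y Rxy

◇⊤ holds at w iff w has a successor, so frame-validity of ◇⊤ is exactly seriality. Equivalently via □A → ◇A:
Suppose □A→◇A is valid. At any x set V(A)=W. Then □A at x, so ◇A at x, so x has a successor.
The converse is a direct semantic check.
So the correspondent is seriality.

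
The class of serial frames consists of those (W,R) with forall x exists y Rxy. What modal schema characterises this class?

□ψ → ◇ψ

This is seriality; the standard corresponding axiom is D: □ψ → ◇ψ.
Suppose □ψ→◇ψ is valid. At any x set V(ψ)=W. Then □ψ at x, so ◇ψ at x, so x has a successor.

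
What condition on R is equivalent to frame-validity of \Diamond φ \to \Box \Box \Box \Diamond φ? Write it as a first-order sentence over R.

\forall x \forall y \forall z ((xRy \wedge x R^3 z) \to \exists w (y = w \wedge zRw))

This is a Sahlqvist (Geach-type) schema ◇^1□^0φ → □^3◇^1φ.
Minimal-valuation argument: fix x; take any y with xR^1y and any z with xR^3z. Set V(φ) to the set of worlds R-reachable from y in exactly 0 steps. Then □^0φ holds at y, so the antecedent holds at x; validity forces ◇^1φ at z, giving a w with zR^1w and yR^0w.
First-order correspondent: \forall x \forall y \forall z ((xRy \wedge x R^3 z) \to \exists w (y = w \wedge zRw)).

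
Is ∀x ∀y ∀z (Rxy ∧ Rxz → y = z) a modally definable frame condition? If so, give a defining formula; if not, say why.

Yes: it is partial functionality, defined by the CD schema ◇q → □q.
Suppose ◇q→□q is valid. Take Rxy, Rxz and set V(q)={y}. Then ◇q at x, so □q at x, so q at z, i.e. z=y.

Yes, by ◇q → □q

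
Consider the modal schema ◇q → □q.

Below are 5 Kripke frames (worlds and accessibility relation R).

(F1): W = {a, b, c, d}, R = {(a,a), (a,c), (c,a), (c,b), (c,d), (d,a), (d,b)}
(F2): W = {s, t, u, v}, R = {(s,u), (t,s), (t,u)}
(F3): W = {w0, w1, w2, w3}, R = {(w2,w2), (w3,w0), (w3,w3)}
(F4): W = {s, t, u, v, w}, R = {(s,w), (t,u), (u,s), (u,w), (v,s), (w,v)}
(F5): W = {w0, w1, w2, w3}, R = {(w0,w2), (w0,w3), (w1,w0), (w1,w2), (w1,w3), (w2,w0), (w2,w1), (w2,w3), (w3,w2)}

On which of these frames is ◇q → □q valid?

This is the axiom for partial functionality; its first-order frame correspondent is ∀x ∀y ∀z (Rxy ∧ Rxz → y = z).
(F1): fails — a sees both a and c.
(F2): fails — t sees both s and u.
(F3): fails — w3 sees both w0 and w3.
(F4): fails — u sees both s and w.
(F5): fails — w0 sees both w2 and w3.
Valid on no frame.

none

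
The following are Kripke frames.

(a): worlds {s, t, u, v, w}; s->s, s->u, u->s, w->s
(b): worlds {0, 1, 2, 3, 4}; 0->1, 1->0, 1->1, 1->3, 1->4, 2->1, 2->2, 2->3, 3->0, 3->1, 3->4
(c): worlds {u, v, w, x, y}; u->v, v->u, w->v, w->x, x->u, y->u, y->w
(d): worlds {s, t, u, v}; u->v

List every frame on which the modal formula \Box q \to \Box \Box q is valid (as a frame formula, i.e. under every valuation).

(d)

The schema corresponds to transitivity: \forall x \forall y \forall z (Rxy \wedge Ryz \to Rxz).
(a): fails — Rus and Rsu but not Ruu.
(b): fails — R31 and R13 but not R33.
(c): fails — Ruv and Rvu but not Ruu.
(d): holds.
Valid on: (d).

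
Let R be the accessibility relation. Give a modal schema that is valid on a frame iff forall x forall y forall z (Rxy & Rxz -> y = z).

A defining formula is ◇p → □p (the CD axiom).
Suppose ◇p→□p is valid. Take Rxy, Rxz and set V(p)={y}. Then ◇p at x, so □p at x, so p at z, i.e. z=y.

◇p → □p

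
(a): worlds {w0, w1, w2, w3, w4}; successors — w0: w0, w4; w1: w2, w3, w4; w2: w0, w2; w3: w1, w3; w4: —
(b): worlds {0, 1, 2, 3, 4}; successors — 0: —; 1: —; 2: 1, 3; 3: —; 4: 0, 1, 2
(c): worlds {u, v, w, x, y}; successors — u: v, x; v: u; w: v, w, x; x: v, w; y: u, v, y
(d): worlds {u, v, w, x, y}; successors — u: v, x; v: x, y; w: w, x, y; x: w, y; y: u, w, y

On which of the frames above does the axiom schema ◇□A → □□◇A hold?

none

This is the axiom for a generalized confluence (Geach) condition; its first-order frame correspondent is ∀x ∀y ∀z ((xRy ∧ xR²z) → ∃w (yRw ∧ zRw)).
(a): fails — w0Rw0, w0R²w4 but no w with w0Rw and w4Rw.
(b): fails — 4R0, 4R²1 but no w with 0Rw and 1Rw.
(c): fails — uRv, uR²u but no t with vRt and uRt.
(d): fails — vRx, vR²u but no t with xRt and uRt.
Valid on no frame.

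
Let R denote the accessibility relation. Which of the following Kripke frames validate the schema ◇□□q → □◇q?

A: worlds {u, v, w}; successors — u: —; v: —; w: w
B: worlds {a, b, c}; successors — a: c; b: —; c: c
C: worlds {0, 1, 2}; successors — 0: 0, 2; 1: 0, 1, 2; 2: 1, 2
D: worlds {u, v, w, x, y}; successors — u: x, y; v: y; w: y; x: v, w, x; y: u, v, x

A, B, C

The schema corresponds to a generalized confluence (Geach) condition: ∀x ∀y ∀z ((xRy ∧ xRz) → ∃w (yR²w ∧ zRw)).
A: ✓.
B: ✓.
C: ✓.
D: fails — xRv, xRv but no t with vR²t and vRt.
Valid on: A, B, C.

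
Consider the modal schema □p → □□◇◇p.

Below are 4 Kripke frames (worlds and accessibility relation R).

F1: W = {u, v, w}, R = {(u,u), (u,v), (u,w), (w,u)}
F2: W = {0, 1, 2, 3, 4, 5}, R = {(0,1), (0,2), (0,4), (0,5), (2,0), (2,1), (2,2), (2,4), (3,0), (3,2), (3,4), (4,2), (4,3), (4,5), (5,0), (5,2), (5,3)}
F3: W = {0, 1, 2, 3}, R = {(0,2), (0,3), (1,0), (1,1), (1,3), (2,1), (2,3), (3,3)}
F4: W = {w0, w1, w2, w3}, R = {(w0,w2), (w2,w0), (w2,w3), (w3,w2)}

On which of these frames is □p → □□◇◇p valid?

Frame correspondent (Sahlqvist): ∀x ∀z (xR²z → ∃w (xRw ∧ zR²w)) — i.e. a generalized confluence (Geach) condition.
F1: fails — uR²v but no t with uRt and vR²t.
F2: fails — 0R²1 but no w with 0Rw and 1R²w.
F3: holds.
F4: fails — w0R²w0 but no w with w0Rw and w0R²w.

F3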